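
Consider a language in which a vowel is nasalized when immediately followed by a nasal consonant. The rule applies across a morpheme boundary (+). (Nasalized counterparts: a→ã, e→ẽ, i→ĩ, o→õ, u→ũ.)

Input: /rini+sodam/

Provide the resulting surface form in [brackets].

[rĩni+sodãm]

/i/ before nasal /n/ → [ĩ]
/a/ before nasal /m/ → [ã]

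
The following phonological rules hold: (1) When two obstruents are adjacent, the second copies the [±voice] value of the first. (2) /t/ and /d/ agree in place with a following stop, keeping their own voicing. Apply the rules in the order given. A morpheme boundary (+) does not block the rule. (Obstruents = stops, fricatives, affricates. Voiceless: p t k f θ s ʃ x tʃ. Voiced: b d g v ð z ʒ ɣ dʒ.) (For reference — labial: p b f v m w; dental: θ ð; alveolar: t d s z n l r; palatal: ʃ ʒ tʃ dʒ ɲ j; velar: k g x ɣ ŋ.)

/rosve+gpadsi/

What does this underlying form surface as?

Rule 1: /v/ after /s/ (voiceless) → [f]
Rule 1: /p/ after /g/ (voiced) → [b]
Rule 1: /s/ after /d/ (voiced) → [z]
After rule 1: rosfe+gbadzi
Rule 2: no segment meets the rule's conditions; no change.

[rosfe+gbadzi]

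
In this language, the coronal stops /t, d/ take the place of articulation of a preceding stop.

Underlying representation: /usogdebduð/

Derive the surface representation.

[usoggebbuð]

/d/ after /g/ (velar) → [g]
/d/ after /b/ (labial) → [b]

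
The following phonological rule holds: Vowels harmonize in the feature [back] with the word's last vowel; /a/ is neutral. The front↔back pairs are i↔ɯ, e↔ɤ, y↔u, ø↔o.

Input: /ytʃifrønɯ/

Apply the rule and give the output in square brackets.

/y/ harmonizes with /ɯ/ ([+back]) → [u]
/i/ harmonizes with /ɯ/ ([+back]) → [ɯ]
/ø/ harmonizes with /ɯ/ ([+back]) → [o]

[utʃɯfronɯ]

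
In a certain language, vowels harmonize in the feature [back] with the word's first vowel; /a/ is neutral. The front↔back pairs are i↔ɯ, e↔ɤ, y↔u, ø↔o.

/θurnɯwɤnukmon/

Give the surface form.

no segment meets the rule's conditions; no change.

[θurnɯwɤnukmon]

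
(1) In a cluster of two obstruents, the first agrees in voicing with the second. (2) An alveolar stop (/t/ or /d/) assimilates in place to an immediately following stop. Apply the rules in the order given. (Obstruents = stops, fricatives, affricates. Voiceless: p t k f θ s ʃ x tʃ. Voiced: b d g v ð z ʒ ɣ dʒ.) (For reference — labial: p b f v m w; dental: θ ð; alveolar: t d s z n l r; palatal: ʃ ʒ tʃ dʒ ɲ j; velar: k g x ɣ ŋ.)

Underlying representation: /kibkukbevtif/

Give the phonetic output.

[kipkugbeftif]

Rule 1: /b/ before /k/ (voiceless) → [p]
Rule 1: /k/ before /b/ (voiced) → [g]
Rule 1: /v/ before /t/ (voiceless) → [f]
After rule 1: kipkugbeftif
Rule 2: no segment meets the rule's conditions; no change.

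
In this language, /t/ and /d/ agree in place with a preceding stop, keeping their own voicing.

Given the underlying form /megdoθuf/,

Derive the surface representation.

[meggoθuf]

/d/ after /g/ (velar) → [g]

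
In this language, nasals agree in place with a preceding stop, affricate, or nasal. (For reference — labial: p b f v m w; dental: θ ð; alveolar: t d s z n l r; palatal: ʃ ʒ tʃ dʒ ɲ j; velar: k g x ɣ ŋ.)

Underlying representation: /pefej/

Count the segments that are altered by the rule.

0

No segment meets the rule's conditions.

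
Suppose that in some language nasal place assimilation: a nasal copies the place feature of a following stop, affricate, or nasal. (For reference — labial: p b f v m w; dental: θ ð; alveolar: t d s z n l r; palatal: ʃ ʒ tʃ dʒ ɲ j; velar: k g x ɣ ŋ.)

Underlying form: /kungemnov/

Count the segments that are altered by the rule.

2

/n/ before /g/ (velar) → [ŋ]
/m/ before /n/ (alveolar) → [n]
2 segments change.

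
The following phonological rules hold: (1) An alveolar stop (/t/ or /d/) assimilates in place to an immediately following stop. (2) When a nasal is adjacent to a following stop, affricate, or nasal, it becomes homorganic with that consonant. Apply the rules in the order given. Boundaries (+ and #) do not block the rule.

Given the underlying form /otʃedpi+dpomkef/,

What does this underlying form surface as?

[otʃebpi+bpoŋkef]

Rule 1: /d/ before /p/ (labial) → [b]
Rule 1: /d/ before /p/ (labial) → [b]
After rule 1: otʃebpi+bpomkef
Rule 2: /m/ before /k/ (velar) → [ŋ]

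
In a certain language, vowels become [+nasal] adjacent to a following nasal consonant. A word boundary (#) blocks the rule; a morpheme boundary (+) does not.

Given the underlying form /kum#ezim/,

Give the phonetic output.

[kũm#ezĩm]

/u/ before nasal /m/ → [ũ]
/i/ before nasal /m/ → [ĩ]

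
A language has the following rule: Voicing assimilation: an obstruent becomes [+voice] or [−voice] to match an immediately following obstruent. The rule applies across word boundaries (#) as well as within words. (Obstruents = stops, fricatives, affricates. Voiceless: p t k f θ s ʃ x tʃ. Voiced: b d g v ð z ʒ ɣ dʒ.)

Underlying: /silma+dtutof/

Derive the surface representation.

[silma+ttutof]

/d/ before /t/ (voiceless) → [t]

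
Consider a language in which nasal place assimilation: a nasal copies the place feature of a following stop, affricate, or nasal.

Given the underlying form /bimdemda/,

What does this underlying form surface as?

[bindenda]

/m/ before /d/ (alveolar) → [n]
/m/ before /d/ (alveolar) → [n]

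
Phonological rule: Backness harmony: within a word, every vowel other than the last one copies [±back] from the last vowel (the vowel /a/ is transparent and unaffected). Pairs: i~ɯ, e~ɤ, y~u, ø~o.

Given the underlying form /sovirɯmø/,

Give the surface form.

/o/ harmonizes with /ø/ ([-back]) → [ø]
/ɯ/ harmonizes with /ø/ ([-back]) → [i]

[søvirimø]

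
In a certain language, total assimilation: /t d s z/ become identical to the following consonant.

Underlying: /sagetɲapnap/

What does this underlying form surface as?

[sageɲɲapnap]

/t/ before /ɲ/ → [ɲ] (total assimilation)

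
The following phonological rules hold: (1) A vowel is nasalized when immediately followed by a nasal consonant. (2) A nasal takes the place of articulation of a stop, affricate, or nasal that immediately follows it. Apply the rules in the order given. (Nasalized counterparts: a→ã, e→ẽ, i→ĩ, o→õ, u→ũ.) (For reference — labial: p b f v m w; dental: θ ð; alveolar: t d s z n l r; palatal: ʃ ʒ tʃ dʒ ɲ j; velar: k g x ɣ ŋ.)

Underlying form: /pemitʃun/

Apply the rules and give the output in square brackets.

[pẽmitʃũn]

Rule 1: /e/ before nasal /m/ → [ẽ]
Rule 1: /u/ before nasal /n/ → [ũ]
After rule 1: pẽmitʃũn
Rule 2: no segment meets the rule's conditions; no change.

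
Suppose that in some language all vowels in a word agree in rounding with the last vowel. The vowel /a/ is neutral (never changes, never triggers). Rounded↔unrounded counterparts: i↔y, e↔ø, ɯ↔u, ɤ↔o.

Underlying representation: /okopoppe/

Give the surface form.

[ɤkɤpɤppe]

/o/ harmonizes with /e/ ([-round]) → [ɤ]
/o/ harmonizes with /e/ ([-round]) → [ɤ]
/o/ harmonizes with /e/ ([-round]) → [ɤ]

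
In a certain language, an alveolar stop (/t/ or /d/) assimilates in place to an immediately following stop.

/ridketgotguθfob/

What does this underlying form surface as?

[rigkekgokguθfob]

/d/ before /k/ (velar) → [g]
/t/ before /g/ (velar) → [k]
/t/ before /g/ (velar) → [k]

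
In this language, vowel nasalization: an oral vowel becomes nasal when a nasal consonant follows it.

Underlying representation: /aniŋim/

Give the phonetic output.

[ãnĩŋĩm]

/a/ before nasal /n/ → [ã]
/i/ before nasal /ŋ/ → [ĩ]
/i/ before nasal /m/ → [ĩ]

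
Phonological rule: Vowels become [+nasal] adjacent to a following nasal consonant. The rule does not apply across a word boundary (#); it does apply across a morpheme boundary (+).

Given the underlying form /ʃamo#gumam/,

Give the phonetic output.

/a/ before nasal /m/ → [ã]
/u/ before nasal /m/ → [ũ]
/a/ before nasal /m/ → [ã]

[ʃãmo#gũmãm]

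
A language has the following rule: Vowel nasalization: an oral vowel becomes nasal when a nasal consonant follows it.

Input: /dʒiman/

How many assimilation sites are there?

/i/ before nasal /m/ → [ĩ]
/a/ before nasal /n/ → [ã]
2 segments change.

2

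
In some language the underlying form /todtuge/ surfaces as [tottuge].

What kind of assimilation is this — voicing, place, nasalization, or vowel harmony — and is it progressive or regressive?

/d/→[t].
Each target copies a feature from the following segment, so the direction is regressive.

voicing assimilation, regressive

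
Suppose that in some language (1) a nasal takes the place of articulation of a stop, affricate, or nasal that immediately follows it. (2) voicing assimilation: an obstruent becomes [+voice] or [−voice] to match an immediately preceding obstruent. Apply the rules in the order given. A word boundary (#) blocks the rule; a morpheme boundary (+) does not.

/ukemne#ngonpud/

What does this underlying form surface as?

Rule 1: /m/ before /n/ (alveolar) → [n]
Rule 1: /n/ before /g/ (velar) → [ŋ]
Rule 1: /n/ before /p/ (labial) → [m]
After rule 1: ukenne#ŋgompud
Rule 2: no segment meets the rule's conditions; no change.

[ukenne#ŋgompud]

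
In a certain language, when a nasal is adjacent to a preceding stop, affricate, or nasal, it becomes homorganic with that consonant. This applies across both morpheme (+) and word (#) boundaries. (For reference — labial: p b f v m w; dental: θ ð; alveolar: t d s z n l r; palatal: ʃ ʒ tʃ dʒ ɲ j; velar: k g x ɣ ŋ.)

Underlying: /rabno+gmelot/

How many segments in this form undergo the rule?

2

/n/ after /b/ (labial) → [m]
/m/ after /g/ (velar) → [ŋ]
2 segments change.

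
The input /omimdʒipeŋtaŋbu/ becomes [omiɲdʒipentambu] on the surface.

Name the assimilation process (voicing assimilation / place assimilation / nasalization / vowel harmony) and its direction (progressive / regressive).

place assimilation, regressive

/m/→[ɲ] /ŋ/→[n] /ŋ/→[m].
Each target copies a feature from the following segment, so the direction is regressive.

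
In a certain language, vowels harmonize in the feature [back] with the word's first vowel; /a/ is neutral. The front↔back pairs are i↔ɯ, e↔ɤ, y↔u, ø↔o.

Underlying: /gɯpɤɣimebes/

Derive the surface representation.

[gɯpɤɣɯmɤbɤs]

/i/ harmonizes with /ɯ/ ([+back]) → [ɯ]
/e/ harmonizes with /ɯ/ ([+back]) → [ɤ]
/e/ harmonizes with /ɯ/ ([+back]) → [ɤ]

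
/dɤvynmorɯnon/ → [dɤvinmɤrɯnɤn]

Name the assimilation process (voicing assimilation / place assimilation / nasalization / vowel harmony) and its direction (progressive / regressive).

vowel harmony, progressive

/y/→[i] /o/→[ɤ] /o/→[ɤ].
Vowels agree with the first vowel, so the harmony is progressive.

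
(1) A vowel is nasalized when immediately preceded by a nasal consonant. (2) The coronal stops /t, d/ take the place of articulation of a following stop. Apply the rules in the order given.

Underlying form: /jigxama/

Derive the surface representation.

Rule 1: /a/ after nasal /m/ → [ã]
After rule 1: jigxamã
Rule 2: no segment meets the rule's conditions; no change.

[jigxamã]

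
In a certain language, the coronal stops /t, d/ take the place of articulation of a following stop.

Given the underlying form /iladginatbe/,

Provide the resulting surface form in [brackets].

[ilagginapbe]

/d/ before /g/ (velar) → [g]
/t/ before /b/ (labial) → [p]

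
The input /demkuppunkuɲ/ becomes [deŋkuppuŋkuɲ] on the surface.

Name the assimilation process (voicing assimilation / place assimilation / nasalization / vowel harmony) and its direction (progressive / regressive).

/m/→[ŋ] /n/→[ŋ].
Each target copies a feature from the following segment, so the direction is regressive.

place assimilation, regressive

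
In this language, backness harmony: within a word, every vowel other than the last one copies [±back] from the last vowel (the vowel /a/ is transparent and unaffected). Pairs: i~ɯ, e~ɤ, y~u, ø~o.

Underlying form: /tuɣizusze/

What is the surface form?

/u/ harmonizes with /e/ ([-back]) → [y]
/u/ harmonizes with /e/ ([-back]) → [y]

[tyɣizysze]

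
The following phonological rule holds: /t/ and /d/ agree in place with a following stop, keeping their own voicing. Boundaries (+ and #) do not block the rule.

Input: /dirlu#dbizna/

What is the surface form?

[dirlu#bbizna]

/d/ before /b/ (labial) → [b]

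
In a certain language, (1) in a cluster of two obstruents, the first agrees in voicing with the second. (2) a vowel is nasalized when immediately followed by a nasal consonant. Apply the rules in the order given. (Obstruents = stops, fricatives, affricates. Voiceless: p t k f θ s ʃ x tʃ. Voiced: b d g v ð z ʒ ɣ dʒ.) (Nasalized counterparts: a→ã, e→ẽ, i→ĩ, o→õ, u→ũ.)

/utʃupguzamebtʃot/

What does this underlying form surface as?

Rule 1: /p/ before /g/ (voiced) → [b]
Rule 1: /b/ before /tʃ/ (voiceless) → [p]
After rule 1: utʃubguzameptʃot
Rule 2: /a/ before nasal /m/ → [ã]

[utʃubguzãmeptʃot]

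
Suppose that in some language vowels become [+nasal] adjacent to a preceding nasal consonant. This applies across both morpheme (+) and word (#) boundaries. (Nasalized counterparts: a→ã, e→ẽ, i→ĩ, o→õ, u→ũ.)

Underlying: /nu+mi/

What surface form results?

[nũ+mĩ]

/u/ after nasal /n/ → [ũ]
/i/ after nasal /m/ → [ĩ]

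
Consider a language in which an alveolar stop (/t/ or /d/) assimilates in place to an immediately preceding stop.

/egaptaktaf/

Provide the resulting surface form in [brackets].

/t/ after /p/ (labial) → [p]
/t/ after /k/ (velar) → [k]

[egappakkaf]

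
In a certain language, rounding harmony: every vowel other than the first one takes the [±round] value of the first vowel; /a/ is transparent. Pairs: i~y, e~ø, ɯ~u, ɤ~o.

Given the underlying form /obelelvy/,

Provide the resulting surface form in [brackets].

[obølølvy]

/e/ harmonizes with /o/ ([+round]) → [ø]
/e/ harmonizes with /o/ ([+round]) → [ø]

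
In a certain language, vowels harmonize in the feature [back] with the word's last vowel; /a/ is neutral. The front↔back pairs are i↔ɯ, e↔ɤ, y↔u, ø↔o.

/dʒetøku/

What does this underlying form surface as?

/e/ harmonizes with /u/ ([+back]) → [ɤ]
/ø/ harmonizes with /u/ ([+back]) → [o]

[dʒɤtoku]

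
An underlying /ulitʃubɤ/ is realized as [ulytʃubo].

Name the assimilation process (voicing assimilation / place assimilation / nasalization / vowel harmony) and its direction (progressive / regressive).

/i/→[y] /ɤ/→[o].
Vowels agree with the first vowel, so the harmony is progressive.

vowel harmony, progressive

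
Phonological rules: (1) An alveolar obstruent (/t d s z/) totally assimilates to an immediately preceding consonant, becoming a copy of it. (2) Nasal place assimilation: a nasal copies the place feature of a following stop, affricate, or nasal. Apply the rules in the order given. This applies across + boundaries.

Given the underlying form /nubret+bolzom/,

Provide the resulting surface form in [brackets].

Rule 1: /z/ after /l/ → [l] (total assimilation)
After rule 1: nubret+bollom
Rule 2: no segment meets the rule's conditions; no change.

[nubret+bollom]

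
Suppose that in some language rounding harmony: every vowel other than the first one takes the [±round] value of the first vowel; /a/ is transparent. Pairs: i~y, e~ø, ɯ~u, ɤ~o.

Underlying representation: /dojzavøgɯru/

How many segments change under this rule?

1

/ɯ/ harmonizes with /o/ ([+round]) → [u]
1 segment changes.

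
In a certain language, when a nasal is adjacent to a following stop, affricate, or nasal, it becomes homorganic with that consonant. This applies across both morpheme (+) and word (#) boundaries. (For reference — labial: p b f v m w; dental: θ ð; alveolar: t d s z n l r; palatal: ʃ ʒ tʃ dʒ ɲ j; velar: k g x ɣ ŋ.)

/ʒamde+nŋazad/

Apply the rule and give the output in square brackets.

/m/ before /d/ (alveolar) → [n]
/n/ before /ŋ/ (velar) → [ŋ]

[ʒande+ŋŋazad]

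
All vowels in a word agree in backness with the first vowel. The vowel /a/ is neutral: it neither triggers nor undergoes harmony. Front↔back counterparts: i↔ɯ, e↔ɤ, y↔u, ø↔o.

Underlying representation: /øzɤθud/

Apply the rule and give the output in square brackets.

[øzeθyd]

/ɤ/ harmonizes with /ø/ ([-back]) → [e]
/u/ harmonizes with /ø/ ([-back]) → [y]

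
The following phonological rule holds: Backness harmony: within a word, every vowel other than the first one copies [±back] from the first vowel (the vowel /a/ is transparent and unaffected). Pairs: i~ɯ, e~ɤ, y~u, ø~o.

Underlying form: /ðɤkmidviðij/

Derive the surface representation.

/i/ harmonizes with /ɤ/ ([+back]) → [ɯ]
/i/ harmonizes with /ɤ/ ([+back]) → [ɯ]
/i/ harmonizes with /ɤ/ ([+back]) → [ɯ]

[ðɤkmɯdvɯðɯj]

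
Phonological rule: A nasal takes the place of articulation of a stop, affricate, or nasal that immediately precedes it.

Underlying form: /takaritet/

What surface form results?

no segment meets the rule's conditions; no change.

[takaritet]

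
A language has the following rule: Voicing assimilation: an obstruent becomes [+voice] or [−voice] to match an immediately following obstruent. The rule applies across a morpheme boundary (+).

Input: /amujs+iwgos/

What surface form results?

no segment meets the rule's conditions; no change.

[amujs+iwgos]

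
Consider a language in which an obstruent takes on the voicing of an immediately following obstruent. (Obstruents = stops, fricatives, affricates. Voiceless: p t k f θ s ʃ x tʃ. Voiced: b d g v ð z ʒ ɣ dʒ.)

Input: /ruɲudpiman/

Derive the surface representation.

/d/ before /p/ (voiceless) → [t]

[ruɲutpiman]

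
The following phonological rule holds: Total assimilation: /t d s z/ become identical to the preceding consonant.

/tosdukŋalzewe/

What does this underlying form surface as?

/d/ after /s/ → [s] (total assimilation)
/z/ after /l/ → [l] (total assimilation)

[tossukŋallewe]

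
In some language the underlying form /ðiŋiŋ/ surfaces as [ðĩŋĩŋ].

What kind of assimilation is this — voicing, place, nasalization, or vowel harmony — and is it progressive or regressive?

nasalization, regressive

/i/→[ĩ] /i/→[ĩ].
Each target copies a feature from the following segment, so the direction is regressive.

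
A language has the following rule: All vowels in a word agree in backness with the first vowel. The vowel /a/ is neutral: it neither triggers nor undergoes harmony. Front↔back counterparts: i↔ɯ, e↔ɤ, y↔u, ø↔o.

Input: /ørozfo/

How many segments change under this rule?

/o/ harmonizes with /ø/ ([-back]) → [ø]
/o/ harmonizes with /ø/ ([-back]) → [ø]
2 segments change.

2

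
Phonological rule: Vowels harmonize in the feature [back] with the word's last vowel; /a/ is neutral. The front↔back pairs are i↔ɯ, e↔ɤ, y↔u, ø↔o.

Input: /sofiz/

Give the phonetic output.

[søfiz]

/o/ harmonizes with /i/ ([-back]) → [ø]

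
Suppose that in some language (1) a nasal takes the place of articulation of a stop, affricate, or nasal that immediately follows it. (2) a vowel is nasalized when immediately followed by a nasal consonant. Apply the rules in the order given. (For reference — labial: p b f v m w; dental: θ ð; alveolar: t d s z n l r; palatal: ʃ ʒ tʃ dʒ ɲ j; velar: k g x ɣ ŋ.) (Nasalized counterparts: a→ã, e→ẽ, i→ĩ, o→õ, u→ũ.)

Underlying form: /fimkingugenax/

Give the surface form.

Rule 1: /m/ before /k/ (velar) → [ŋ]
Rule 1: /n/ before /g/ (velar) → [ŋ]
After rule 1: fiŋkiŋgugenax
Rule 2: /i/ before nasal /ŋ/ → [ĩ]
Rule 2: /i/ before nasal /ŋ/ → [ĩ]
Rule 2: /e/ before nasal /n/ → [ẽ]

[fĩŋkĩŋgugẽnax]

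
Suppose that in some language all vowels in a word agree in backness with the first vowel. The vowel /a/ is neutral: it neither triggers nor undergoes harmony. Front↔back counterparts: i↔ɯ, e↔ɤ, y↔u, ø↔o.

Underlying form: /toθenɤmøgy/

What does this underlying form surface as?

/e/ harmonizes with /o/ ([+back]) → [ɤ]
/ø/ harmonizes with /o/ ([+back]) → [o]
/y/ harmonizes with /o/ ([+back]) → [u]

[toθɤnɤmogu]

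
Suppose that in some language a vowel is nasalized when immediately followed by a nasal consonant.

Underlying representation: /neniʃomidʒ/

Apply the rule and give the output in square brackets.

[nẽniʃõmidʒ]

/e/ before nasal /n/ → [ẽ]
/o/ before nasal /m/ → [õ]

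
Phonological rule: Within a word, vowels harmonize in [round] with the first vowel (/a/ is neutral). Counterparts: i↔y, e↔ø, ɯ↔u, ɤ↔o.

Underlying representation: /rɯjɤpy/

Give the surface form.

[rɯjɤpi]

/y/ harmonizes with /ɯ/ ([-round]) → [i]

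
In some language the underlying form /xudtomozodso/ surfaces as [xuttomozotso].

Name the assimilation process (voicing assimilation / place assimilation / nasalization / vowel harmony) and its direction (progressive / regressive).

/d/→[t] /d/→[t].
Each target copies a feature from the following segment, so the direction is regressive.

voicing assimilation, regressive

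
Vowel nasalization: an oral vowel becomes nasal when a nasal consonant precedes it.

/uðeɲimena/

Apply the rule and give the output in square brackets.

/i/ after nasal /ɲ/ → [ĩ]
/e/ after nasal /m/ → [ẽ]
/a/ after nasal /n/ → [ã]

[uðeɲĩmẽnã]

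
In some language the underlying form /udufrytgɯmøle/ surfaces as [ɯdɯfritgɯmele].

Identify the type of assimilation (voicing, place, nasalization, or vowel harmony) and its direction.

vowel harmony, regressive

/u/→[ɯ] /u/→[ɯ] /y/→[i] /ø/→[e].
Vowels agree with the last vowel, so the harmony is regressive.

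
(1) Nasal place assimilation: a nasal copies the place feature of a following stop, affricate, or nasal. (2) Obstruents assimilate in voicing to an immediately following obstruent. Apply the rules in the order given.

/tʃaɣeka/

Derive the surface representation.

Rule 1: no segment meets the rule's conditions; no change.
After rule 1: tʃaɣeka
Rule 2: no segment meets the rule's conditions; no change.

[tʃaɣeka]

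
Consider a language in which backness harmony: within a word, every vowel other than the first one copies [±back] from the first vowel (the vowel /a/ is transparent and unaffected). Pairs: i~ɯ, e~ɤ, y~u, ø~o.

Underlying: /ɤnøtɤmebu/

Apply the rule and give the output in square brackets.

[ɤnotɤmɤbu]

/ø/ harmonizes with /ɤ/ ([+back]) → [o]
/e/ harmonizes with /ɤ/ ([+back]) → [ɤ]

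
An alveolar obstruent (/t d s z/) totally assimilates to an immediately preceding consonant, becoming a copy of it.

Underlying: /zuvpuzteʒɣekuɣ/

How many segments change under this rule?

/t/ after /z/ → [z] (total assimilation)
1 segment changes.

1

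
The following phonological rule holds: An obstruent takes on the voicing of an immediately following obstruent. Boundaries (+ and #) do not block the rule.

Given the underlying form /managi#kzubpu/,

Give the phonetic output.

/k/ before /z/ (voiced) → [g]
/b/ before /p/ (voiceless) → [p]

[managi#gzuppu]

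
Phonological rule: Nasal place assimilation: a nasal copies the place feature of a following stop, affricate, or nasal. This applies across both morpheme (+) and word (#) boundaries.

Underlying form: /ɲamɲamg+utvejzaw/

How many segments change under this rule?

2

/m/ before /ɲ/ (palatal) → [ɲ]
/m/ before /g/ (velar) → [ŋ]
2 segments change.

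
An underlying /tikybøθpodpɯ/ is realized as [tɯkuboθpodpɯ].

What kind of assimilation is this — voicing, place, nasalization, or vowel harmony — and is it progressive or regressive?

vowel harmony, regressive

/i/→[ɯ] /y/→[u] /ø/→[o].
Vowels agree with the last vowel, so the harmony is regressive.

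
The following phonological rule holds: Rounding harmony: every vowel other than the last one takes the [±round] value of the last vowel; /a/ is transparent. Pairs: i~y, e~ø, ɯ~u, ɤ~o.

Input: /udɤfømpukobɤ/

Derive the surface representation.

/u/ harmonizes with /ɤ/ ([-round]) → [ɯ]
/ø/ harmonizes with /ɤ/ ([-round]) → [e]
/u/ harmonizes with /ɤ/ ([-round]) → [ɯ]
/o/ harmonizes with /ɤ/ ([-round]) → [ɤ]

[ɯdɤfempɯkɤbɤ]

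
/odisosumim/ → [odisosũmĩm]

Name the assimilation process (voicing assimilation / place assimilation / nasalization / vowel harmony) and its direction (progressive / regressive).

nasalization, regressive

/u/→[ũ] /i/→[ĩ].
Each target copies a feature from the following segment, so the direction is regressive.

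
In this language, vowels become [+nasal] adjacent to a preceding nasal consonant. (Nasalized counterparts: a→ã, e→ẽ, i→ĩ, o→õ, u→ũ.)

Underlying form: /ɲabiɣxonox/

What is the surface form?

/a/ after nasal /ɲ/ → [ã]
/o/ after nasal /n/ → [õ]

[ɲãbiɣxonõx]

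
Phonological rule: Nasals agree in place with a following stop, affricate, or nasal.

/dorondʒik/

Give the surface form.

[doroɲdʒik]

/n/ before /dʒ/ (palatal) → [ɲ]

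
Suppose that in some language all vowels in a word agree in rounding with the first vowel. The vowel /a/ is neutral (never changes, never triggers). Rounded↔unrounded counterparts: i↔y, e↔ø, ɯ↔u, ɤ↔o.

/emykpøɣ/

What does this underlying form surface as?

/y/ harmonizes with /e/ ([-round]) → [i]
/ø/ harmonizes with /e/ ([-round]) → [e]

[emikpeɣ]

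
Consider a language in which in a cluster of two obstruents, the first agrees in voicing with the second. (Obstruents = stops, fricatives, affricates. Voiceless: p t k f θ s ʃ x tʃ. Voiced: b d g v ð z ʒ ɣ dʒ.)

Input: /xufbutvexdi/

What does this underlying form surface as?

/f/ before /b/ (voiced) → [v]
/t/ before /v/ (voiced) → [d]
/x/ before /d/ (voiced) → [ɣ]

[xuvbudveɣdi]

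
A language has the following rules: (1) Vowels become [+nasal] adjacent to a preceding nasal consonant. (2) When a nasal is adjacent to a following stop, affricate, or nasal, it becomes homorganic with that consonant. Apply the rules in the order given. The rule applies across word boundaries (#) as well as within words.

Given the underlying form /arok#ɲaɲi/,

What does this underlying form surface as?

[arok#ɲãɲĩ]

Rule 1: /a/ after nasal /ɲ/ → [ã]
Rule 1: /i/ after nasal /ɲ/ → [ĩ]
After rule 1: arok#ɲãɲĩ
Rule 2: no segment meets the rule's conditions; no change.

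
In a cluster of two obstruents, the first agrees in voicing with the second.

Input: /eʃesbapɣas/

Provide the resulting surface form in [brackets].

[eʃezbabɣas]

/s/ before /b/ (voiced) → [z]
/p/ before /ɣ/ (voiced) → [b]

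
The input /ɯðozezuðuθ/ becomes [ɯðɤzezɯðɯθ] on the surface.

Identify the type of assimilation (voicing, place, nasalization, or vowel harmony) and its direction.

vowel harmony, progressive

/o/→[ɤ] /u/→[ɯ] /u/→[ɯ].
Vowels agree with the first vowel, so the harmony is progressive.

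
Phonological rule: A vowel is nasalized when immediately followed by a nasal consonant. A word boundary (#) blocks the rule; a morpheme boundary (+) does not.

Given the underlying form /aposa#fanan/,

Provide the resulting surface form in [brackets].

[aposa#fãnãn]

/a/ before nasal /n/ → [ã]
/a/ before nasal /n/ → [ã]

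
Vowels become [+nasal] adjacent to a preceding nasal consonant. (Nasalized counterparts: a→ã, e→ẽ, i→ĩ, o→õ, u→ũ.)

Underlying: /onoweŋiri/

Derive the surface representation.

[onõweŋĩri]

/o/ after nasal /n/ → [õ]
/i/ after nasal /ŋ/ → [ĩ]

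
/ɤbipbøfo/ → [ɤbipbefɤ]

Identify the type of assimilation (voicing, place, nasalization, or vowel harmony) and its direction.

vowel harmony, progressive

/ø/→[e] /o/→[ɤ].
Vowels agree with the first vowel, so the harmony is progressive.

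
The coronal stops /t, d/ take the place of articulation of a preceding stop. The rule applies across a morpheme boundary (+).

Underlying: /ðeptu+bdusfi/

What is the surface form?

[ðeppu+bbusfi]

/t/ after /p/ (labial) → [p]
/d/ after /b/ (labial) → [b]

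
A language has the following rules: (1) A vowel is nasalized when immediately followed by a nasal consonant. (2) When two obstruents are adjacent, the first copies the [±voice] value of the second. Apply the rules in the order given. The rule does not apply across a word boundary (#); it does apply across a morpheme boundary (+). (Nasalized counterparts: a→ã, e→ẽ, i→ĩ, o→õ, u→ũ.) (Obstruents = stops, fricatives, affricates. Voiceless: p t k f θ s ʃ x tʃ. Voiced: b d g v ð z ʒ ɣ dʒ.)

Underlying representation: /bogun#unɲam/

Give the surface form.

Rule 1: /u/ before nasal /n/ → [ũ]
Rule 1: /u/ before nasal /n/ → [ũ]
Rule 1: /a/ before nasal /m/ → [ã]
After rule 1: bogũn#ũnɲãm
Rule 2: no segment meets the rule's conditions; no change.

[bogũn#ũnɲãm]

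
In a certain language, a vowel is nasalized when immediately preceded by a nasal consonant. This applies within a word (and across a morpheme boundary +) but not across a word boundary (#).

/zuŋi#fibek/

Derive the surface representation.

[zuŋĩ#fibek]

/i/ after nasal /ŋ/ → [ĩ]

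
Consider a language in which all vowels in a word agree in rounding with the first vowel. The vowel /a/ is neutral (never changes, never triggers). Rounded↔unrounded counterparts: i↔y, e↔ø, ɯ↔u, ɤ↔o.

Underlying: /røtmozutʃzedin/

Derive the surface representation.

[røtmozutʃzødyn]

/e/ harmonizes with /ø/ ([+round]) → [ø]
/i/ harmonizes with /ø/ ([+round]) → [y]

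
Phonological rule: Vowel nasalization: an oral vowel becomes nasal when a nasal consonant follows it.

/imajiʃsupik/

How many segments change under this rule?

/i/ before nasal /m/ → [ĩ]
1 segment changes.

1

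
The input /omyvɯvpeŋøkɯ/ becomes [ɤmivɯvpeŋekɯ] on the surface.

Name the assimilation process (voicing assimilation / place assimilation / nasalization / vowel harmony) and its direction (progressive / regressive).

/o/→[ɤ] /y/→[i] /ø/→[e].
Vowels agree with the last vowel, so the harmony is regressive.

vowel harmony, regressive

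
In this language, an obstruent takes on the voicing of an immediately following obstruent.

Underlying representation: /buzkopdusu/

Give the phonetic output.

[buskobdusu]

/z/ before /k/ (voiceless) → [s]
/p/ before /d/ (voiced) → [b]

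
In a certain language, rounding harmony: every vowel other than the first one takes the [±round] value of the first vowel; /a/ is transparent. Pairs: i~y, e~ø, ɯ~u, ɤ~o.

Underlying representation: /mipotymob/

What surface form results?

[mipɤtimɤb]

/o/ harmonizes with /i/ ([-round]) → [ɤ]
/y/ harmonizes with /i/ ([-round]) → [i]
/o/ harmonizes with /i/ ([-round]) → [ɤ]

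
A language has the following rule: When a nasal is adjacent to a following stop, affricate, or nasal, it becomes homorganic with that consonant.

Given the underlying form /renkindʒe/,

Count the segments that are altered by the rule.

2

/n/ before /k/ (velar) → [ŋ]
/n/ before /dʒ/ (palatal) → [ɲ]
2 segments change.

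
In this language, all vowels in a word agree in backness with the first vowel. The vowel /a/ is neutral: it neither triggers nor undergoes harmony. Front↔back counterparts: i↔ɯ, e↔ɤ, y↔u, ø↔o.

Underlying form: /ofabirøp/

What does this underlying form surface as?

[ofabɯrop]

/i/ harmonizes with /o/ ([+back]) → [ɯ]
/ø/ harmonizes with /o/ ([+back]) → [o]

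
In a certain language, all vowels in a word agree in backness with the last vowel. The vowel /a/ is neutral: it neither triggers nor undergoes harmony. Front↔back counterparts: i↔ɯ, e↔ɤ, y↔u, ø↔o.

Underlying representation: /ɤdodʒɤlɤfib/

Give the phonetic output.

[edødʒelefib]

/ɤ/ harmonizes with /i/ ([-back]) → [e]
/o/ harmonizes with /i/ ([-back]) → [ø]
/ɤ/ harmonizes with /i/ ([-back]) → [e]
/ɤ/ harmonizes with /i/ ([-back]) → [e]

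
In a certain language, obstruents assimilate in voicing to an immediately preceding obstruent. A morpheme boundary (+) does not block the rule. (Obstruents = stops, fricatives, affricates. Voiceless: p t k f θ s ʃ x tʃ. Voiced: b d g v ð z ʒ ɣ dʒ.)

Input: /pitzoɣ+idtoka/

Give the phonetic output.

[pitsoɣ+iddoka]

/z/ after /t/ (voiceless) → [s]
/t/ after /d/ (voiced) → [d]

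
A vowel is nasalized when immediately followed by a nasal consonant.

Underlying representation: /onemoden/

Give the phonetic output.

[õnẽmodẽn]

/o/ before nasal /n/ → [õ]
/e/ before nasal /m/ → [ẽ]
/e/ before nasal /n/ → [ẽ]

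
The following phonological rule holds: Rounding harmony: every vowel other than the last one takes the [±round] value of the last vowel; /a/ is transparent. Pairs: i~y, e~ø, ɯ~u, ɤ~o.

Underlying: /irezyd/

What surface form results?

/i/ harmonizes with /y/ ([+round]) → [y]
/e/ harmonizes with /y/ ([+round]) → [ø]

[yrøzyd]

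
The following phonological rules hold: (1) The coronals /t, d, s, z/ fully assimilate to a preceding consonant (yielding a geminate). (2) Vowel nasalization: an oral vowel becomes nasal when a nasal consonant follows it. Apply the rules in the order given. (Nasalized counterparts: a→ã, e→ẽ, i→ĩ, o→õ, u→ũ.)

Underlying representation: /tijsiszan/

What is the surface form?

Rule 1: /s/ after /j/ → [j] (total assimilation)
Rule 1: /z/ after /s/ → [s] (total assimilation)
After rule 1: tijjissan
Rule 2: /a/ before nasal /n/ → [ã]

[tijjissãn]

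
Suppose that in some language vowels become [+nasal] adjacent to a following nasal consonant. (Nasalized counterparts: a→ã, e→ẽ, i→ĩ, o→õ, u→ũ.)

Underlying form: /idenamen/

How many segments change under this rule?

/e/ before nasal /n/ → [ẽ]
/a/ before nasal /m/ → [ã]
/e/ before nasal /n/ → [ẽ]
3 segments change.

3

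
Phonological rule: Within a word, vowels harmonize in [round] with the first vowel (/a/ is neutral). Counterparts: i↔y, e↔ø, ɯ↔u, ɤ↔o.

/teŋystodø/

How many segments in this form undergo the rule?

3

/y/ harmonizes with /e/ ([-round]) → [i]
/o/ harmonizes with /e/ ([-round]) → [ɤ]
/ø/ harmonizes with /e/ ([-round]) → [e]
3 segments change.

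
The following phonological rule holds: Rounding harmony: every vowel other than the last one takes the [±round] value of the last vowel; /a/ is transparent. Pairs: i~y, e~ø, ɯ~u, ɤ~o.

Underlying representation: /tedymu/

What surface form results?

/e/ harmonizes with /u/ ([+round]) → [ø]

[tødymu]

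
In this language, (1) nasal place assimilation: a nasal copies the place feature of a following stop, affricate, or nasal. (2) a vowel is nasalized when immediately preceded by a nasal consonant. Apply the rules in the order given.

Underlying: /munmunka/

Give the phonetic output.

Rule 1: /n/ before /m/ (labial) → [m]
Rule 1: /n/ before /k/ (velar) → [ŋ]
After rule 1: mummuŋka
Rule 2: /u/ after nasal /m/ → [ũ]
Rule 2: /u/ after nasal /m/ → [ũ]

[mũmmũŋka]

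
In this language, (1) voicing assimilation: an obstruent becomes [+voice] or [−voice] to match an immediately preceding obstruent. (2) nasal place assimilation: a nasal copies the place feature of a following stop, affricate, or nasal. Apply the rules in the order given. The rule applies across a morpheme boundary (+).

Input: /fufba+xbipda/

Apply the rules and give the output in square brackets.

Rule 1: /b/ after /f/ (voiceless) → [p]
Rule 1: /b/ after /x/ (voiceless) → [p]
Rule 1: /d/ after /p/ (voiceless) → [t]
After rule 1: fufpa+xpipta
Rule 2: no segment meets the rule's conditions; no change.

[fufpa+xpipta]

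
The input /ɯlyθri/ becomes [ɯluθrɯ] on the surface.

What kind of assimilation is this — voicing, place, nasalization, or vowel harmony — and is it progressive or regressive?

/y/→[u] /i/→[ɯ].
Vowels agree with the first vowel, so the harmony is progressive.

vowel harmony, progressive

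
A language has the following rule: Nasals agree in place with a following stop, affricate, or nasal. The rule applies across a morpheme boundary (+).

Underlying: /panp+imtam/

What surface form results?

[pamp+intam]

/n/ before /p/ (labial) → [m]
/m/ before /t/ (alveolar) → [n]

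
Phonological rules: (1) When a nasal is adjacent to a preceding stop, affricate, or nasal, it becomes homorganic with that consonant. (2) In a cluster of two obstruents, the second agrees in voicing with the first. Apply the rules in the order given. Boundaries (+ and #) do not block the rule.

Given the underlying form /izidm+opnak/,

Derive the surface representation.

[izidn+opmak]

Rule 1: /m/ after /d/ (alveolar) → [n]
Rule 1: /n/ after /p/ (labial) → [m]
After rule 1: izidn+opmak
Rule 2: no segment meets the rule's conditions; no change.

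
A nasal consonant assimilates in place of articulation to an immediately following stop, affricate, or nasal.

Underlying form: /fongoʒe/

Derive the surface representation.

/n/ before /g/ (velar) → [ŋ]

[foŋgoʒe]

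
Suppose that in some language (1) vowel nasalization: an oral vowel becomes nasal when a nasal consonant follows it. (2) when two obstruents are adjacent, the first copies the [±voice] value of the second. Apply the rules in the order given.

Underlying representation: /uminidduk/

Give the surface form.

Rule 1: /u/ before nasal /m/ → [ũ]
Rule 1: /i/ before nasal /n/ → [ĩ]
After rule 1: ũmĩnidduk
Rule 2: no segment meets the rule's conditions; no change.

[ũmĩnidduk]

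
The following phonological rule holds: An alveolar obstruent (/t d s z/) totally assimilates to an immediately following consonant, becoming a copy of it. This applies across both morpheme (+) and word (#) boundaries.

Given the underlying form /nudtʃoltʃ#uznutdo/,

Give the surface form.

[nutʃtʃoltʃ#unnuddo]

/d/ before /tʃ/ → [tʃ] (total assimilation)
/z/ before /n/ → [n] (total assimilation)
/t/ before /d/ → [d] (total assimilation)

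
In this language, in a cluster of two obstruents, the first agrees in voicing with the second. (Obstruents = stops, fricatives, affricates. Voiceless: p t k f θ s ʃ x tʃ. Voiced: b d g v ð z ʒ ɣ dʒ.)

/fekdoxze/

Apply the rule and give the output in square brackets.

/k/ before /d/ (voiced) → [g]
/x/ before /z/ (voiced) → [ɣ]

[fegdoɣze]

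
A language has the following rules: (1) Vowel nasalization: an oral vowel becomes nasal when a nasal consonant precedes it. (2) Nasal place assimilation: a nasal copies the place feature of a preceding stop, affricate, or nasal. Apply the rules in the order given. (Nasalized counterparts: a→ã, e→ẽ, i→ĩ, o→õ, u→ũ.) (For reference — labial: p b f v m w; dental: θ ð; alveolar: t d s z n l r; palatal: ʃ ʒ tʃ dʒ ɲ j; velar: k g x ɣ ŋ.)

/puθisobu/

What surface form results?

[puθisobu]

Rule 1: no segment meets the rule's conditions; no change.
After rule 1: puθisobu
Rule 2: no segment meets the rule's conditions; no change.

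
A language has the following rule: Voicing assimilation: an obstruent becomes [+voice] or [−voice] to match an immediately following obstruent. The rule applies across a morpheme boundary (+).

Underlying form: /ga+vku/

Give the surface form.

[ga+fku]

/v/ before /k/ (voiceless) → [f]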